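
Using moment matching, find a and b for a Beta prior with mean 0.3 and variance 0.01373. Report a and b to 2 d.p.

a = 4.29, b = 10.01

Write ν = a+b; then a = μν and Var = μ(1−μ)/(ν+1).
ν = μ(1−μ)/Var − 1 = 0.21/0.01373 − 1 = 14.2950.
a = 0.3·14.2950 = 4.29, b = 0.7·14.2950 = 10.01.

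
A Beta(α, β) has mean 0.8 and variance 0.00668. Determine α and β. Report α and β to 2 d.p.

α = 18.36, β = 4.59

Let s = α+β. The Beta variance is μ(1−μ)/(s+1).
So s+1 = μ(1−μ)/σ² = (0.8×0.2)/0.00668 = 0.16/0.00668 = 23.9521, giving s = 22.9521.
Then α = μs = 0.8×22.9521 = 18.36 and β = (1−μ)s = 0.2×22.9521 = 4.59.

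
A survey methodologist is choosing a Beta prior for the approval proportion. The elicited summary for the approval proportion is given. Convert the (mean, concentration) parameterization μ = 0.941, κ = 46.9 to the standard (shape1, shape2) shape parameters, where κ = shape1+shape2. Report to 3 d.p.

shape1 = 44.133, shape2 = 2.767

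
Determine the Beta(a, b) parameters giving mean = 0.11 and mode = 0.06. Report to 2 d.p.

With s = a+b: μ = a/s and mode = (a−1)/(s−2). Eliminating a = μs,
μs − 1 = m(s−2) ⇒ s(μ−m) = 1−2m ⇒ s = 0.88/0.05 = 17.6000.
So a = μs = 1.94, b = (1−μ)s = 15.66.

a = 1.94, b = 15.66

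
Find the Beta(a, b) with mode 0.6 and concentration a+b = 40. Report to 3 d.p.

a = 23.800, b = 16.200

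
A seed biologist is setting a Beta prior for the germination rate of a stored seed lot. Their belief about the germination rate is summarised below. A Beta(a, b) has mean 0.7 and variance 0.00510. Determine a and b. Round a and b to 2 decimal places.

a = 28.12, b = 12.05

Write ν = a+b; then a = μν and Var = μ(1−μ)/(ν+1).
ν = μ(1−μ)/Var − 1 = 0.21/0.00510 − 1 = 40.1765.
a = 0.7·40.1765 = 28.12, b = 0.3·40.1765 = 12.05.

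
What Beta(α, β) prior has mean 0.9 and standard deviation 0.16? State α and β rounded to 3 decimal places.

σ² = 0.16² = 0.0256.
With s = α+β, Var = μ(1−μ)/(s+1), so s+1 = (0.9×0.1)/0.0256 = 3.5156 and s = 2.5156.
α = μs = 2.264, β = (1−μ)s = 0.252.

α = 2.264, β = 0.252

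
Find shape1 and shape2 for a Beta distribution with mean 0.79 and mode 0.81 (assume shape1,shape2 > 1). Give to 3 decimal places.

With s = shape1+shape2: μ = shape1/s and mode = (shape1−1)/(s−2). Eliminating shape1 = μs,
μs − 1 = m(s−2) ⇒ s(μ−m) = 1−2m ⇒ s = -0.62/-0.02 = 31.0000.
So shape1 = μs = 24.490, shape2 = (1−μ)s = 6.510.

shape1 = 24.490, shape2 = 6.510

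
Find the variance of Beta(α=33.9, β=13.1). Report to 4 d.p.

Var = αβ/[(α+β)²(α+β+1)] = (33.9×13.1)/(47.0²×48.0) = 444.09/106032.000 = 0.0042.

0.0042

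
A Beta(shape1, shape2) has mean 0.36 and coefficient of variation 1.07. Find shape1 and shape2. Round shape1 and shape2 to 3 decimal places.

shape1 = 0.199, shape2 = 0.354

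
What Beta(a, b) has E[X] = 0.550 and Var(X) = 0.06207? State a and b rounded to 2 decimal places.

a = 1.64, b = 1.34

By moment matching, a+b = μ(1−μ)/σ² − 1 = (0.550·0.450)/0.06207 − 1 = 3.9874 − 1 = 2.9874.
Since a/(a+b) = μ, a = 0.550·2.9874 = 1.64 and b = 0.450·2.9874 = 1.34.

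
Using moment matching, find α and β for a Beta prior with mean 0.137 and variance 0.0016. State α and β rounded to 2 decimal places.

Write ν = α+β; then α = μν and Var = μ(1−μ)/(ν+1).
ν = μ(1−μ)/Var − 1 = 0.118231/0.0016 − 1 = 72.8944.
α = 0.137·72.8944 = 9.99, β = 0.863·72.8944 = 62.91.

α = 9.99, β = 62.91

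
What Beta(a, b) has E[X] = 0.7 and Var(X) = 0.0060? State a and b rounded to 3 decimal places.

Let s = a+b. The Beta variance is μ(1−μ)/(s+1).
So s+1 = μ(1−μ)/σ² = (0.7×0.3)/0.0060 = 0.21/0.0060 = 35.0000, giving s = 34.0000.
Then a = μs = 0.7×34.0000 = 23.800 and b = (1−μ)s = 0.3×34.0000 = 10.200.

a = 23.800, b = 10.200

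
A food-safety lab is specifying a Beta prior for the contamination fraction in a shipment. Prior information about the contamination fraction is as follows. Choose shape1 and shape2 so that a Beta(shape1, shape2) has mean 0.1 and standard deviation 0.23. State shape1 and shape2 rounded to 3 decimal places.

shape1 = 0.070, shape2 = 0.631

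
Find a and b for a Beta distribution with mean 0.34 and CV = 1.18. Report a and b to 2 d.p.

σ = CV·μ = 1.18×0.34 = 0.40120, so σ² = 0.160961.
s+1 = μ(1−μ)/σ² = 0.2244/0.160961 = 1.3941, so s = a+b = 0.3941.
a = μs = 0.13, b = (1−μ)s = 0.26.

a = 0.13, b = 0.26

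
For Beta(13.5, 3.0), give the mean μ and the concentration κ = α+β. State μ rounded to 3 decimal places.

κ = α+β = 13.5+3.0 = 16.5; μ = α/κ = 13.5/16.5 = 0.818.

μ = 0.818, κ = 16.5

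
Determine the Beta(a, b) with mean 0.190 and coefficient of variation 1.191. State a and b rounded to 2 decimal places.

Var = (CV·μ)² = (1.191×0.190)² = 0.051207.
a+b = μ(1−μ)/Var − 1 = 0.153900/0.051207 − 1 = 2.0054.
Thus a = 0.190·2.0054 = 0.38 and b = 0.810·2.0054 = 1.62.

a = 0.38, b = 1.62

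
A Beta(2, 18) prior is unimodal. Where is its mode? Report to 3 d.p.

0.056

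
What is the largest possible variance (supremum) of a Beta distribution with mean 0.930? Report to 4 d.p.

0.0651

Var = μ(1−μ)/(α+β+1), which approaches μ(1−μ) as α+β → 0.
So the supremum is μ(1−μ) = 0.930×0.070 = 0.0651.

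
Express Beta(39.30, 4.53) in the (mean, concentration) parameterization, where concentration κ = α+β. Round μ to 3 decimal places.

μ = 0.897, κ = 43.83

κ = α+β = 39.30+4.53 = 43.83; μ = α/κ = 39.30/43.83 = 0.897.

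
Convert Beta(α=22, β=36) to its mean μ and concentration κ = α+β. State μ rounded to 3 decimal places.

κ = α+β = 22+36 = 58; μ = α/κ = 22/58 = 0.379.

μ = 0.379, κ = 58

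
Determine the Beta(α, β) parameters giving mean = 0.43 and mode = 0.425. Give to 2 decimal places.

α = 12.90, β = 17.10

Let s = α+β. Mean gives α = μs = 0.43s; mode gives (α−1)/(s−2) = 0.425.
Substituting: 0.43s − 1 = 0.425(s−2) = 0.425s − 0.850, so 0.005s = 0.150 and s = 30.0000.
Then α = 0.43×30.0000 = 12.90 and β = s−α = 17.10.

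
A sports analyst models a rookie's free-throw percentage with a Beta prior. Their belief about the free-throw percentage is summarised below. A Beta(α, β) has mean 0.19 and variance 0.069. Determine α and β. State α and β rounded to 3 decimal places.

α = 0.234, β = 0.997

By moment matching, α+β = μ(1−μ)/σ² − 1 = (0.19·0.81)/0.069 − 1 = 2.2304 − 1 = 1.2304.
Since α/(α+β) = μ, α = 0.19·1.2304 = 0.234 and β = 0.81·1.2304 = 0.997.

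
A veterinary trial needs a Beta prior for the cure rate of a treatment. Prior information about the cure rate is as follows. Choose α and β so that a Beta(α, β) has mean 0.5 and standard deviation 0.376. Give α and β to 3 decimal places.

Variance = 0.376² = 0.141376. The moment-matching identity α+β = μ(1−μ)/Var − 1 gives
α+β = 0.25/0.141376 − 1 = 0.7683, so α = μ·0.7683 = 0.384 and β = (1−μ)·0.7683 = 0.384.

α = 0.384, β = 0.384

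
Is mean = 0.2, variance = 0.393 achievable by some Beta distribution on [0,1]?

A Beta with mean μ has variance μ(1−μ)/(α+β+1) < μ(1−μ).
Here μ(1−μ) = 0.2×0.8 = 0.16, and 0.393 ≥ 0.16.

No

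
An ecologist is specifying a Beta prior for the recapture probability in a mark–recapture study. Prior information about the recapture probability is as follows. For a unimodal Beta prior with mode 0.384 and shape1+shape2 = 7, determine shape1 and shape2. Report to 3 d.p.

shape1 = 2.920, shape2 = 4.080

Mode = (shape1−1)/(κ−2) with κ = shape1+shape2, so shape1−1 = 0.384·5 = 1.920.
shape1 = 2.920; shape2 = κ − shape1 = 4.080.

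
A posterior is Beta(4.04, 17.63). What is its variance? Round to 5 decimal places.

0.00669

α+β = 21.67 and αβ = 71.2252, so Var = αβ/[(α+β)²(α+β+1)] = 71.2252/10645.580363 = 0.00669.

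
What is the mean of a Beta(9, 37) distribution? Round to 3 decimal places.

E[X] = α/(α+β) = 9/46 = 0.196.

0.196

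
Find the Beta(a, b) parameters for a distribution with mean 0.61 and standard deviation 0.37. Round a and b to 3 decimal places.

a = 0.450, b = 0.288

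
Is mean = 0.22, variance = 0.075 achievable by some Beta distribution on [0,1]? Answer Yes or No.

Yes

The Beta variance bound is σ² < μ(1−μ).
Here μ(1−μ) = 0.22×0.78 = 0.1716, and 0.075 < 0.1716.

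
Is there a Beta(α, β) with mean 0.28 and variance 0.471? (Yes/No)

No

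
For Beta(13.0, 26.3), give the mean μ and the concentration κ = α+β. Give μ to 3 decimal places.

μ = 0.331, κ = 39.3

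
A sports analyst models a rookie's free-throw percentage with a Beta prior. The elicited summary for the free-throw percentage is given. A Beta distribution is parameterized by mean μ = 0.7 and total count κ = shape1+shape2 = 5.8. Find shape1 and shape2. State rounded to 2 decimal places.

shape1 = μκ = 0.7×5.8 = 4.06 and shape2 = (1−μ)κ = 0.3×5.8 = 1.74.

shape1 = 4.06, shape2 = 1.74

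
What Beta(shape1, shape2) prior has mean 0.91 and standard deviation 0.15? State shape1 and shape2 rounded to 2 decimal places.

shape1 = 2.40, shape2 = 0.24

First σ² = 0.0225. Setting shape1 = μn, shape2 = (1−μ)n with n = shape1+shape2,
μ(1−μ)/(n+1) = 0.0225 ⇒ n+1 = 0.0819/0.0225 = 3.6400 ⇒ n = 2.6400.
Hence shape1 = 0.91×2.6400 = 2.40, shape2 = 0.09×2.6400 = 0.24.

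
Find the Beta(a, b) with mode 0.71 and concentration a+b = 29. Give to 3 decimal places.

a = 20.170, b = 8.830

Mode = (a−1)/(κ−2) with κ = a+b, so a−1 = 0.71·27 = 19.170.
a = 20.170; b = κ − a = 8.830.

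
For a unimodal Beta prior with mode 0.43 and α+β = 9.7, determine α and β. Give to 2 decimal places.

α = 4.31, β = 5.39

Mode = (α−1)/(κ−2) with κ = α+β, so α−1 = 0.43·7.7 = 3.31.
α = 4.31; β = κ − α = 5.39.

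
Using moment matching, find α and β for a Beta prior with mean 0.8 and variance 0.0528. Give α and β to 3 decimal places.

α = 1.624, β = 0.406

Write ν = α+β; then α = μν and Var = μ(1−μ)/(ν+1).
ν = μ(1−μ)/Var − 1 = 0.16/0.0528 − 1 = 2.0303.
α = 0.8·2.0303 = 1.624, β = 0.2·2.0303 = 0.406.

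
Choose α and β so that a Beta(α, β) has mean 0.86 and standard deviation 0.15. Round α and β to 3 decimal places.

α = 3.742, β = 0.609

First σ² = 0.0225. Setting α = μn, β = (1−μ)n with n = α+β,
μ(1−μ)/(n+1) = 0.0225 ⇒ n+1 = 0.1204/0.0225 = 5.3511 ⇒ n = 4.3511.
Hence α = 0.86×4.3511 = 3.742, β = 0.14×4.3511 = 0.609.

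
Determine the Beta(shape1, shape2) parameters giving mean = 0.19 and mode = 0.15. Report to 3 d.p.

With s = shape1+shape2: μ = shape1/s and mode = (shape1−1)/(s−2). Eliminating shape1 = μs,
μs − 1 = m(s−2) ⇒ s(μ−m) = 1−2m ⇒ s = 0.70/0.04 = 17.5000.
So shape1 = μs = 3.325, shape2 = (1−μ)s = 14.175.

shape1 = 3.325, shape2 = 14.175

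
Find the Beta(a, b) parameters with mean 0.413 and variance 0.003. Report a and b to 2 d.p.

a = 32.96, b = 46.85

By moment matching, a+b = μ(1−μ)/σ² − 1 = (0.413·0.587)/0.003 − 1 = 80.8103 − 1 = 79.8103.
Since a/(a+b) = μ, a = 0.413·79.8103 = 32.96 and b = 0.587·79.8103 = 46.85.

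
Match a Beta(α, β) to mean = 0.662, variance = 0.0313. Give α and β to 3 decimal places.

α = 4.070, β = 2.078

By moment matching, α+β = μ(1−μ)/σ² − 1 = (0.662·0.338)/0.0313 − 1 = 7.1488 − 1 = 6.1488.
Since α/(α+β) = μ, α = 0.662·6.1488 = 4.070 and β = 0.338·6.1488 = 2.078.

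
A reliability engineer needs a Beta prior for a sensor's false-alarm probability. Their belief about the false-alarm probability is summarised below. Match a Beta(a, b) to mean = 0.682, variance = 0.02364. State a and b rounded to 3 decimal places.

Write ν = a+b; then a = μν and Var = μ(1−μ)/(ν+1).
ν = μ(1−μ)/Var − 1 = 0.216876/0.02364 − 1 = 8.1741.
a = 0.682·8.1741 = 5.575, b = 0.318·8.1741 = 2.599.

a = 5.575, b = 2.599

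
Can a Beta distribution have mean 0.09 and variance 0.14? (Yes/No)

No

A Beta with mean μ has variance μ(1−μ)/(α+β+1) < μ(1−μ).
Here μ(1−μ) = 0.09×0.91 = 0.0819, and 0.14 ≥ 0.0819.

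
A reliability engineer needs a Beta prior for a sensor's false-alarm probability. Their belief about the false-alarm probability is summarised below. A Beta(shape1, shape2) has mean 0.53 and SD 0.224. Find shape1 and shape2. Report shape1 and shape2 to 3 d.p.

σ² = 0.224² = 0.050176.
With s = shape1+shape2, Var = μ(1−μ)/(s+1), so s+1 = (0.53×0.47)/0.050176 = 4.9645 and s = 3.9645.
shape1 = μs = 2.101, shape2 = (1−μ)s = 1.863.

shape1 = 2.101, shape2 = 1.863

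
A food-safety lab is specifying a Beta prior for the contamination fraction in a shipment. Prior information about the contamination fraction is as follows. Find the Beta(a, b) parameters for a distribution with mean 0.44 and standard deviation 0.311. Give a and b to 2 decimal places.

a = 0.68, b = 0.87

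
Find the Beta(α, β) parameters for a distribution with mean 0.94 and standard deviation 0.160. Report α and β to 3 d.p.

First σ² = 0.025600. Setting α = μn, β = (1−μ)n with n = α+β,
μ(1−μ)/(n+1) = 0.025600 ⇒ n+1 = 0.0564/0.025600 = 2.2031 ⇒ n = 1.2031.
Hence α = 0.94×1.2031 = 1.131, β = 0.06×1.2031 = 0.072.

α = 1.131, β = 0.072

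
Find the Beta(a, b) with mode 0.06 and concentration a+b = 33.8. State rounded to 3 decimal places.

Since the density peak of Beta(a,b) is at (a−1)/(a+b−2),
a = 1 + 0.06(33.8−2) = 2.908 and b = 33.8 − 2.908 = 30.892.

a = 2.908, b = 30.892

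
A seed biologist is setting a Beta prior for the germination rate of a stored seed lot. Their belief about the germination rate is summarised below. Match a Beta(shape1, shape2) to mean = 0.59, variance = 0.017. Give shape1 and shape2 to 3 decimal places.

Let s = shape1+shape2. The Beta variance is μ(1−μ)/(s+1).
So s+1 = μ(1−μ)/σ² = (0.59×0.41)/0.017 = 0.2419/0.017 = 14.2294, giving s = 13.2294.
Then shape1 = μs = 0.59×13.2294 = 7.805 and shape2 = (1−μ)s = 0.41×13.2294 = 5.424.

shape1 = 7.805, shape2 = 5.424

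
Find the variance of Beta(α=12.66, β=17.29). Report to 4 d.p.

0.0079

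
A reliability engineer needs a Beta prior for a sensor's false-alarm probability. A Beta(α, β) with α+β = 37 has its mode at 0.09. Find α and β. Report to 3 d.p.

α = 4.150, β = 32.850

For α,β>1 the mode is (α−1)/(α+β−2), so α = mode·(κ−2)+1 = 0.09×35+1 = 4.150.
And β = (1−mode)·(κ−2)+1 = 0.91×35+1 = 32.850.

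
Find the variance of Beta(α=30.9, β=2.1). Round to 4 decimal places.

0.0018

μ = 30.9/33.0 = 0.936364; Var = μ(1−μ)/(α+β+1) = 0.0595868/34.0 = 0.0018.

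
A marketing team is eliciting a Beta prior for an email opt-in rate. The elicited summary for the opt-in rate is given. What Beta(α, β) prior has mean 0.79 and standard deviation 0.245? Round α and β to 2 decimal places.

α = 1.39, β = 0.37

First σ² = 0.060025. Setting α = μn, β = (1−μ)n with n = α+β,
μ(1−μ)/(n+1) = 0.060025 ⇒ n+1 = 0.1659/0.060025 = 2.7638 ⇒ n = 1.7638.
Hence α = 0.79×1.7638 = 1.39, β = 0.21×1.7638 = 0.37.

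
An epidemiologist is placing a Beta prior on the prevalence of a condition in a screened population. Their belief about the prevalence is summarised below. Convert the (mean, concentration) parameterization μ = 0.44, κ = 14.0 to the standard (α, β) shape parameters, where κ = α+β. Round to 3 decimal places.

α = 6.160, β = 7.840

Split κ in proportion μ : (1−μ): α = 0.44·14.0 = 6.160, β = 14.0 − 6.160 = 7.840.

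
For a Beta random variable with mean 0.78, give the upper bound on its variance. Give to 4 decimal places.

0.1716

Var = μ(1−μ)/(α+β+1), which approaches μ(1−μ) as α+β → 0.
So the supremum is μ(1−μ) = 0.78×0.22 = 0.1716.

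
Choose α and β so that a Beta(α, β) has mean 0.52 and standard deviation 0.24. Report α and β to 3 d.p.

α = 1.733, β = 1.600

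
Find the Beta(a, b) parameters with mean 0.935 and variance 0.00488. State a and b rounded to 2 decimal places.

Let s = a+b. The Beta variance is μ(1−μ)/(s+1).
So s+1 = μ(1−μ)/σ² = (0.935×0.065)/0.00488 = 0.060775/0.00488 = 12.4539, giving s = 11.4539.
Then a = μs = 0.935×11.4539 = 10.71 and b = (1−μ)s = 0.065×11.4539 = 0.74.

a = 10.71, b = 0.74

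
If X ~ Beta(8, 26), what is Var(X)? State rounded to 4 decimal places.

μ = 8/34 = 0.235294; Var = μ(1−μ)/(α+β+1) = 0.1799308/35 = 0.0051.

0.0051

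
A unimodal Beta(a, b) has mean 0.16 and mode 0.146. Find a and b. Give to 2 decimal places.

a = 8.09, b = 42.48

Let s = a+b. Mean gives a = μs = 0.16s; mode gives (a−1)/(s−2) = 0.146.
Substituting: 0.16s − 1 = 0.146(s−2) = 0.146s − 0.292, so 0.014s = 0.708 and s = 50.5714.
Then a = 0.16×50.5714 = 8.09 and b = s−a = 42.48.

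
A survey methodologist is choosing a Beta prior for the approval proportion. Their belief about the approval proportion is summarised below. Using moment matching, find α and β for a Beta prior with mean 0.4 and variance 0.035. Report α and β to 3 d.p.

α = 2.343, β = 3.514

Write ν = α+β; then α = μν and Var = μ(1−μ)/(ν+1).
ν = μ(1−μ)/Var − 1 = 0.24/0.035 − 1 = 5.8571.
α = 0.4·5.8571 = 2.343, β = 0.6·5.8571 = 3.514.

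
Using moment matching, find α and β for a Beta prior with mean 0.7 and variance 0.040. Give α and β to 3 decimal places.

α = 2.975, β = 1.275

By moment matching, α+β = μ(1−μ)/σ² − 1 = (0.7·0.3)/0.040 − 1 = 5.2500 − 1 = 4.2500.
Since α/(α+β) = μ, α = 0.7·4.2500 = 2.975 and β = 0.3·4.2500 = 1.275.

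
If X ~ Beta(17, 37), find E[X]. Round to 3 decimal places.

The Beta mean is α/(α+β) = 17/(17+37) = 0.315.

0.315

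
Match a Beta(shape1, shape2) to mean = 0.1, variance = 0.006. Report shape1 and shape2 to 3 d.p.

Let s = shape1+shape2. The Beta variance is μ(1−μ)/(s+1).
So s+1 = μ(1−μ)/σ² = (0.1×0.9)/0.006 = 0.09/0.006 = 15.0000, giving s = 14.0000.
Then shape1 = μs = 0.1×14.0000 = 1.400 and shape2 = (1−μ)s = 0.9×14.0000 = 12.600.

shape1 = 1.400, shape2 = 12.600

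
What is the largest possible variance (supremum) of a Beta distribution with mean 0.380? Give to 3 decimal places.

Var = μ(1−μ)/(α+β+1), which approaches μ(1−μ) as α+β → 0.
So the supremum is μ(1−μ) = 0.380×0.620 = 0.236.

0.236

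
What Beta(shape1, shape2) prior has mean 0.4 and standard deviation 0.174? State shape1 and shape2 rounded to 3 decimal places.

First σ² = 0.030276. Setting shape1 = μn, shape2 = (1−μ)n with n = shape1+shape2,
μ(1−μ)/(n+1) = 0.030276 ⇒ n+1 = 0.24/0.030276 = 7.9271 ⇒ n = 6.9271.
Hence shape1 = 0.4×6.9271 = 2.771, shape2 = 0.6×6.9271 = 4.156.

shape1 = 2.771, shape2 = 4.156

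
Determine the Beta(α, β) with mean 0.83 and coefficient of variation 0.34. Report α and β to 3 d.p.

α = 0.641, β = 0.131

σ = CV·μ = 0.34×0.83 = 0.28220, so σ² = 0.079637.
s+1 = μ(1−μ)/σ² = 0.1411/0.079637 = 1.7718, so s = α+β = 0.7718.
α = μs = 0.641, β = (1−μ)s = 0.131.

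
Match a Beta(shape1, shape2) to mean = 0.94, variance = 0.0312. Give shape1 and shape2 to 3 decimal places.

shape1 = 0.759, shape2 = 0.048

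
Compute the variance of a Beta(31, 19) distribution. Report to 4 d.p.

0.0046

μ = 31/50 = 0.620000; Var = μ(1−μ)/(α+β+1) = 0.2356000/51 = 0.0046.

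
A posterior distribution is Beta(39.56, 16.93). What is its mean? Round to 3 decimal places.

0.700

The Beta mean is α/(α+β) = 39.56/(39.56+16.93) = 0.700.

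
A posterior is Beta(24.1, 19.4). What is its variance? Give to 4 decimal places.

0.0056

μ = 24.1/43.5 = 0.554023; Var = μ(1−μ)/(α+β+1) = 0.2470815/44.5 = 0.0056.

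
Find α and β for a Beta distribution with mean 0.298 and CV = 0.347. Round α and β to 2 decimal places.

α = 5.53, β = 13.03

Var = (CV·μ)² = (0.347×0.298)² = 0.010693.
α+β = μ(1−μ)/Var − 1 = 0.209196/0.010693 − 1 = 18.5642.
Thus α = 0.298·18.5642 = 5.53 and β = 0.702·18.5642 = 13.03.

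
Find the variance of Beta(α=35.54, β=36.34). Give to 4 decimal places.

0.0034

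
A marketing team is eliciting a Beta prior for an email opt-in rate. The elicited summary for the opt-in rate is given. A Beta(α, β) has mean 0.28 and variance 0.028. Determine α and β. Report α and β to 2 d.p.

By moment matching, α+β = μ(1−μ)/σ² − 1 = (0.28·0.72)/0.028 − 1 = 7.2000 − 1 = 6.2000.
Since α/(α+β) = μ, α = 0.28·6.2000 = 1.74 and β = 0.72·6.2000 = 4.46.

α = 1.74, β = 4.46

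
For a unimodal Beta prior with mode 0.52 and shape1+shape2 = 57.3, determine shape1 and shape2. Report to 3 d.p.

shape1 = 29.756, shape2 = 27.544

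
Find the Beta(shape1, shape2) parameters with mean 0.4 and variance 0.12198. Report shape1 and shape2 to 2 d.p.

shape1 = 0.39, shape2 = 0.58

Let s = shape1+shape2. The Beta variance is μ(1−μ)/(s+1).
So s+1 = μ(1−μ)/σ² = (0.4×0.6)/0.12198 = 0.24/0.12198 = 1.9675, giving s = 0.9675.
Then shape1 = μs = 0.4×0.9675 = 0.39 and shape2 = (1−μ)s = 0.6×0.9675 = 0.58.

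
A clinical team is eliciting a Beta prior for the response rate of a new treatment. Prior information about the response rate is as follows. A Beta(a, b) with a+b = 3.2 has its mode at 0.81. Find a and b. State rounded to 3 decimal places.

Since the density peak of Beta(a,b) is at (a−1)/(a+b−2),
a = 1 + 0.81(3.2−2) = 1.972 and b = 3.2 − 1.972 = 1.228.

a = 1.972, b = 1.228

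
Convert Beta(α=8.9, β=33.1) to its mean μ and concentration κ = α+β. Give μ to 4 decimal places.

μ = 0.2119, κ = 42.0

κ = α+β = 8.9+33.1 = 42.0; μ = α/κ = 8.9/42.0 = 0.2119.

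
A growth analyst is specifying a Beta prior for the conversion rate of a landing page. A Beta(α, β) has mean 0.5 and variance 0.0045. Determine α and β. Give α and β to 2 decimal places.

α = 27.28, β = 27.28

Let s = α+β. The Beta variance is μ(1−μ)/(s+1).
So s+1 = μ(1−μ)/σ² = (0.5×0.5)/0.0045 = 0.25/0.0045 = 55.5556, giving s = 54.5556.
Then α = μs = 0.5×54.5556 = 27.28 and β = (1−μ)s = 0.5×54.5556 = 27.28.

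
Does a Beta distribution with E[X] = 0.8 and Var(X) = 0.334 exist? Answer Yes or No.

No

For any Beta, Var(X) < E[X]·(1−E[X]).
Here μ(1−μ) = 0.8×0.2 = 0.16, and 0.334 ≥ 0.16.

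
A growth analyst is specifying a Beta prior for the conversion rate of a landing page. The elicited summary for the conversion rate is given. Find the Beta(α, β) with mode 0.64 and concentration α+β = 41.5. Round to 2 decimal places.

Since the density peak of Beta(α,β) is at (α−1)/(α+β−2),
α = 1 + 0.64(41.5−2) = 26.28 and β = 41.5 − 26.28 = 15.22.

α = 26.28, β = 15.22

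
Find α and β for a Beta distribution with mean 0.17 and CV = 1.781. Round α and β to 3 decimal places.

Var = (CV·μ)² = (1.781×0.17)² = 0.091670.
α+β = μ(1−μ)/Var − 1 = 0.1411/0.091670 − 1 = 0.5392.
Thus α = 0.17·0.5392 = 0.092 and β = 0.83·0.5392 = 0.448.

α = 0.092, β = 0.448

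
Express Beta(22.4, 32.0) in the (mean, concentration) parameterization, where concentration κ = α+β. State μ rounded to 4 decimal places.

κ = α+β = 22.4+32.0 = 54.4; μ = α/κ = 22.4/54.4 = 0.4118.

μ = 0.4118, κ = 54.4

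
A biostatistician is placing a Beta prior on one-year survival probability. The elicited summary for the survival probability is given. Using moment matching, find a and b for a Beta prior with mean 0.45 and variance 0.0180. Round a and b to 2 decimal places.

Let s = a+b. The Beta variance is μ(1−μ)/(s+1).
So s+1 = μ(1−μ)/σ² = (0.45×0.55)/0.0180 = 0.2475/0.0180 = 13.7500, giving s = 12.7500.
Then a = μs = 0.45×12.7500 = 5.74 and b = (1−μ)s = 0.55×12.7500 = 7.01.

a = 5.74, b = 7.01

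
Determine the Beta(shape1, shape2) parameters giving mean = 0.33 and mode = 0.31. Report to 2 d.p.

With s = shape1+shape2: μ = shape1/s and mode = (shape1−1)/(s−2). Eliminating shape1 = μs,
μs − 1 = m(s−2) ⇒ s(μ−m) = 1−2m ⇒ s = 0.38/0.02 = 19.0000.
So shape1 = μs = 6.27, shape2 = (1−μ)s = 12.73.

shape1 = 6.27, shape2 = 12.73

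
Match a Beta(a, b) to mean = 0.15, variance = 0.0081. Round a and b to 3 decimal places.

a = 2.211, b = 12.530

By moment matching, a+b = μ(1−μ)/σ² − 1 = (0.15·0.85)/0.0081 − 1 = 15.7407 − 1 = 14.7407.
Since a/(a+b) = μ, a = 0.15·14.7407 = 2.211 and b = 0.85·14.7407 = 12.530.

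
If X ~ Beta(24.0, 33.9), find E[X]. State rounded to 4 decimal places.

E[X] = α/(α+β) = 24.0/57.9 = 0.4145.

0.4145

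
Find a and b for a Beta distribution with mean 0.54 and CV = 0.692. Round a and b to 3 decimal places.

a = 0.421, b = 0.358

σ = CV·μ = 0.692×0.54 = 0.37368, so σ² = 0.139637.
s+1 = μ(1−μ)/σ² = 0.2484/0.139637 = 1.7789, so s = a+b = 0.7789.
a = μs = 0.421, b = (1−μ)s = 0.358.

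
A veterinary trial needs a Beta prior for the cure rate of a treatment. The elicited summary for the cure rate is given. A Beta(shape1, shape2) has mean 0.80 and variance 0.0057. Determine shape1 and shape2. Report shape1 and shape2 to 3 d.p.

Write ν = shape1+shape2; then shape1 = μν and Var = μ(1−μ)/(ν+1).
ν = μ(1−μ)/Var − 1 = 0.1600/0.0057 − 1 = 27.0702.
shape1 = 0.80·27.0702 = 21.656, shape2 = 0.20·27.0702 = 5.414.

shape1 = 21.656, shape2 = 5.414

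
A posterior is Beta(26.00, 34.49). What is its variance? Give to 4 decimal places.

0.0040

α+β = 60.49 and αβ = 896.7400, so Var = αβ/[(α+β)²(α+β+1)] = 896.7400/224994.375749 = 0.0040.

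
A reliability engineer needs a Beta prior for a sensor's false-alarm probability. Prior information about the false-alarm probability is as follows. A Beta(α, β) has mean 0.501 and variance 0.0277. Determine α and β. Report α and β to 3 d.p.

Write ν = α+β; then α = μν and Var = μ(1−μ)/(ν+1).
ν = μ(1−μ)/Var − 1 = 0.249999/0.0277 − 1 = 8.0252.
α = 0.501·8.0252 = 4.021, β = 0.499·8.0252 = 4.005.

α = 4.021, β = 4.005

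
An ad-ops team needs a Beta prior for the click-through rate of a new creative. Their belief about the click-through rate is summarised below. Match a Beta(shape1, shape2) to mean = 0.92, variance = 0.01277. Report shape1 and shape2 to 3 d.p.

Let s = shape1+shape2. The Beta variance is μ(1−μ)/(s+1).
So s+1 = μ(1−μ)/σ² = (0.92×0.08)/0.01277 = 0.0736/0.01277 = 5.7635, giving s = 4.7635.
Then shape1 = μs = 0.92×4.7635 = 4.382 and shape2 = (1−μ)s = 0.08×4.7635 = 0.381.

shape1 = 4.382, shape2 = 0.381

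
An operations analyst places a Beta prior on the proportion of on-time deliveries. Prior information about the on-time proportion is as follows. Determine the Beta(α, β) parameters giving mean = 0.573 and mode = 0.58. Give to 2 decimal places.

α = 13.10, β = 9.76

With s = α+β: μ = α/s and mode = (α−1)/(s−2). Eliminating α = μs,
μs − 1 = m(s−2) ⇒ s(μ−m) = 1−2m ⇒ s = -0.16/-0.007 = 22.8571.
So α = μs = 13.10, β = (1−μ)s = 9.76.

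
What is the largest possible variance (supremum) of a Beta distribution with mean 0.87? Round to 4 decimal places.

0.1131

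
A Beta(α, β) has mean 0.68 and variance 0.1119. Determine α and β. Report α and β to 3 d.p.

Write ν = α+β; then α = μν and Var = μ(1−μ)/(ν+1).
ν = μ(1−μ)/Var − 1 = 0.2176/0.1119 − 1 = 0.9446.
α = 0.68·0.9446 = 0.642, β = 0.32·0.9446 = 0.302.

α = 0.642, β = 0.302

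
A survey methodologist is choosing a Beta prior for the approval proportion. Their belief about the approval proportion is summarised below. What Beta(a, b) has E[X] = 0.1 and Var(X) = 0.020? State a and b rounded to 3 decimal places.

Let s = a+b. The Beta variance is μ(1−μ)/(s+1).
So s+1 = μ(1−μ)/σ² = (0.1×0.9)/0.020 = 0.09/0.020 = 4.5000, giving s = 3.5000.
Then a = μs = 0.1×3.5000 = 0.350 and b = (1−μ)s = 0.9×3.5000 = 3.150.

a = 0.350, b = 3.150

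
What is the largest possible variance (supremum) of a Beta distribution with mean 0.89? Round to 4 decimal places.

0.0979

For fixed mean μ the Beta variance is μ(1−μ)/(α+β+1), increasing as α+β decreases.
Its least upper bound (not attained) is μ(1−μ) = 0.89·0.11 = 0.0979.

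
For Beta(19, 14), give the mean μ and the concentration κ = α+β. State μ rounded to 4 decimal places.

κ = α+β = 19+14 = 33; μ = α/κ = 19/33 = 0.5758.

μ = 0.5758, κ = 33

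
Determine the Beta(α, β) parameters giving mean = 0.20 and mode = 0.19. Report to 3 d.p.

α = 12.400, β = 49.600

With s = α+β: μ = α/s and mode = (α−1)/(s−2). Eliminating α = μs,
μs − 1 = m(s−2) ⇒ s(μ−m) = 1−2m ⇒ s = 0.62/0.01 = 62.0000.
So α = μs = 12.400, β = (1−μ)s = 49.600.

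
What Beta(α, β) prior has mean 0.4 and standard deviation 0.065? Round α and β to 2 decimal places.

α = 22.32, β = 33.48

Variance = 0.065² = 0.004225. The moment-matching identity α+β = μ(1−μ)/Var − 1 gives
α+β = 0.24/0.004225 − 1 = 55.8047, so α = μ·55.8047 = 22.32 and β = (1−μ)·55.8047 = 33.48.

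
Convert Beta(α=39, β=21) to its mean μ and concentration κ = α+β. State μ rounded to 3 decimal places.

μ = 0.650, κ = 60

κ = α+β = 39+21 = 60; μ = α/κ = 39/60 = 0.650.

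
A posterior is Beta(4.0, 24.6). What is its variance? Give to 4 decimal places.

Var = αβ/[(α+β)²(α+β+1)] = (4.0×24.6)/(28.6²×29.6) = 98.40/24211.616 = 0.0041.

0.0041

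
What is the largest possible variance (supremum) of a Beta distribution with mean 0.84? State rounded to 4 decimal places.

0.1344

For fixed mean μ the Beta variance is μ(1−μ)/(α+β+1), increasing as α+β decreases.
Its least upper bound (not attained) is μ(1−μ) = 0.84·0.16 = 0.1344.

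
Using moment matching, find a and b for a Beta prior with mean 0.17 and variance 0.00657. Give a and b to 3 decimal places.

a = 3.481, b = 16.995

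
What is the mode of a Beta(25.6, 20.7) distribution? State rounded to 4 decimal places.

The density x^(α−1)(1−x)^(β−1) is maximised at (α−1)/(α+β−2) = 24.6/44.3 = 0.5553.

0.5553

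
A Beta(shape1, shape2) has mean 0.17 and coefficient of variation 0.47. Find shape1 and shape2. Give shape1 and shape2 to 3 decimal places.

σ = CV·μ = 0.47×0.17 = 0.07990, so σ² = 0.006384.
s+1 = μ(1−μ)/σ² = 0.1411/0.006384 = 22.1021, so s = shape1+shape2 = 21.1021.
shape1 = μs = 3.587, shape2 = (1−μ)s = 17.515.

shape1 = 3.587, shape2 = 17.515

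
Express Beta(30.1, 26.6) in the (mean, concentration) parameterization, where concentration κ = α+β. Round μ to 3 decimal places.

μ = 0.531, κ = 56.7

κ = α+β = 30.1+26.6 = 56.7; μ = α/κ = 30.1/56.7 = 0.531.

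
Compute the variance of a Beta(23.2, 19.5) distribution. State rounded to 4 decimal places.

0.0057

α+β = 42.7 and αβ = 452.40, so Var = αβ/[(α+β)²(α+β+1)] = 452.40/79677.773 = 0.0057.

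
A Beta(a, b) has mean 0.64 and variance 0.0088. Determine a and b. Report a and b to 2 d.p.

By moment matching, a+b = μ(1−μ)/σ² − 1 = (0.64·0.36)/0.0088 − 1 = 26.1818 − 1 = 25.1818.
Since a/(a+b) = μ, a = 0.64·25.1818 = 16.12 and b = 0.36·25.1818 = 9.07.

a = 16.12, b = 9.07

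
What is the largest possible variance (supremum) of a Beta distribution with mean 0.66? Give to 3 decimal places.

0.224

For fixed mean μ the Beta variance is μ(1−μ)/(α+β+1), increasing as α+β decreases.
Its least upper bound (not attained) is μ(1−μ) = 0.66·0.34 = 0.224.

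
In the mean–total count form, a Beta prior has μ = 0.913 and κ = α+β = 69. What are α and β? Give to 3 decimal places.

α = 62.997, β = 6.003

α = μκ = 0.913×69 = 62.997 and β = (1−μ)κ = 0.087×69 = 6.003.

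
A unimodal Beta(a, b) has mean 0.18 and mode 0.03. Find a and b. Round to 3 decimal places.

a = 1.128, b = 5.139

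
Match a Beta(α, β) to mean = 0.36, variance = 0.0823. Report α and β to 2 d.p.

Write ν = α+β; then α = μν and Var = μ(1−μ)/(ν+1).
ν = μ(1−μ)/Var − 1 = 0.2304/0.0823 − 1 = 1.7995.
α = 0.36·1.7995 = 0.65, β = 0.64·1.7995 = 1.15.

α = 0.65, β = 1.15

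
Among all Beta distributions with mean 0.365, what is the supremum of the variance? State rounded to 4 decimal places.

0.2318

For fixed mean μ the Beta variance is μ(1−μ)/(α+β+1), increasing as α+β decreases.
Its least upper bound (not attained) is μ(1−μ) = 0.365·0.635 = 0.2318.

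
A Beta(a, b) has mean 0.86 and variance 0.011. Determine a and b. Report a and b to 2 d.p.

a = 8.55, b = 1.39

Write ν = a+b; then a = μν and Var = μ(1−μ)/(ν+1).
ν = μ(1−μ)/Var − 1 = 0.1204/0.011 − 1 = 9.9455.
a = 0.86·9.9455 = 8.55, b = 0.14·9.9455 = 1.39.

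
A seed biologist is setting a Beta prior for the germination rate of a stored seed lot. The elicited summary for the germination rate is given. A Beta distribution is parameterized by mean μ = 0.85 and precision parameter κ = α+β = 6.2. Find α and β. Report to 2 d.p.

α = μκ = 0.85×6.2 = 5.27 and β = (1−μ)κ = 0.15×6.2 = 0.93.

α = 5.27, β = 0.93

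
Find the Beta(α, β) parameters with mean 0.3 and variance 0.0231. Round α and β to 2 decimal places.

By moment matching, α+β = μ(1−μ)/σ² − 1 = (0.3·0.7)/0.0231 − 1 = 9.0909 − 1 = 8.0909.
Since α/(α+β) = μ, α = 0.3·8.0909 = 2.43 and β = 0.7·8.0909 = 5.66.

α = 2.43, β = 5.66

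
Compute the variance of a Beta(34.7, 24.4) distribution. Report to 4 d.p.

α+β = 59.1 and αβ = 846.68, so Var = αβ/[(α+β)²(α+β+1)] = 846.68/209917.881 = 0.0040.

0.0040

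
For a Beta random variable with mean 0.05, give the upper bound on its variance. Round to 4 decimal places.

0.0475

For fixed mean μ the Beta variance is μ(1−μ)/(α+β+1), increasing as α+β decreases.
Its least upper bound (not attained) is μ(1−μ) = 0.05·0.95 = 0.0475.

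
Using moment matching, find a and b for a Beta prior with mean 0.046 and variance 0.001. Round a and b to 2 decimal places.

a = 1.97, b = 40.91

By moment matching, a+b = μ(1−μ)/σ² − 1 = (0.046·0.954)/0.001 − 1 = 43.8840 − 1 = 42.8840.
Since a/(a+b) = μ, a = 0.046·42.8840 = 1.97 and b = 0.954·42.8840 = 40.91.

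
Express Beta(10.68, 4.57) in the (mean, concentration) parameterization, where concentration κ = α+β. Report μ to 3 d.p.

κ = α+β = 10.68+4.57 = 15.25; μ = α/κ = 10.68/15.25 = 0.700.

μ = 0.700, κ = 15.25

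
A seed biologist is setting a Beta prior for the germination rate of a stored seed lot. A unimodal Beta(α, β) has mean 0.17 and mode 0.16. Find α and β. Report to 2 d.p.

Let s = α+β. Mean gives α = μs = 0.17s; mode gives (α−1)/(s−2) = 0.16.
Substituting: 0.17s − 1 = 0.16(s−2) = 0.16s − 0.32, so 0.01s = 0.68 and s = 68.0000.
Then α = 0.17×68.0000 = 11.56 and β = s−α = 56.44.

α = 11.56, β = 56.44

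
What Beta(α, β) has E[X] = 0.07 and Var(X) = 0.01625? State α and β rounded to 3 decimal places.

α = 0.210, β = 2.796

Write ν = α+β; then α = μν and Var = μ(1−μ)/(ν+1).
ν = μ(1−μ)/Var − 1 = 0.0651/0.01625 − 1 = 3.0062.
α = 0.07·3.0062 = 0.210, β = 0.93·3.0062 = 2.796.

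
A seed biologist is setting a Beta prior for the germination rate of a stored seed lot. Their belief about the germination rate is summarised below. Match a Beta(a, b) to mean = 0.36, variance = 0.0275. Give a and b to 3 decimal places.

a = 2.656, b = 4.722

Write ν = a+b; then a = μν and Var = μ(1−μ)/(ν+1).
ν = μ(1−μ)/Var − 1 = 0.2304/0.0275 − 1 = 7.3782.
a = 0.36·7.3782 = 2.656, b = 0.64·7.3782 = 4.722.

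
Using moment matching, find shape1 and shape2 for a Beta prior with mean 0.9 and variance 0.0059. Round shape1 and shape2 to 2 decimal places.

shape1 = 12.83, shape2 = 1.43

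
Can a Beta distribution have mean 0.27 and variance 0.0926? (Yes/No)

The Beta variance bound is σ² < μ(1−μ).
Here μ(1−μ) = 0.27×0.73 = 0.1971, and 0.0926 < 0.1971.

Yes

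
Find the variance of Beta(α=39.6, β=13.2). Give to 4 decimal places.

Var = αβ/[(α+β)²(α+β+1)] = (39.6×13.2)/(52.8²×53.8) = 522.72/149985.792 = 0.0035.

0.0035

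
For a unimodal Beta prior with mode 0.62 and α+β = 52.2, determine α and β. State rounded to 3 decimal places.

α = 32.124, β = 20.076

For α,β>1 the mode is (α−1)/(α+β−2), so α = mode·(κ−2)+1 = 0.62×50.2+1 = 32.124.
And β = (1−mode)·(κ−2)+1 = 0.38×50.2+1 = 20.076.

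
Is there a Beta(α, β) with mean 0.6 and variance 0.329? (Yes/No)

No

For any Beta, Var(X) < E[X]·(1−E[X]).
Here μ(1−μ) = 0.6×0.4 = 0.24, and 0.329 ≥ 0.24.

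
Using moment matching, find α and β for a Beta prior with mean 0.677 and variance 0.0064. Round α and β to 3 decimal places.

α = 22.454, β = 10.713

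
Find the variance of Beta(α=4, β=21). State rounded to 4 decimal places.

0.0052

Var = αβ/[(α+β)²(α+β+1)] = (4×21)/(25²×26) = 84/16250 = 0.0052.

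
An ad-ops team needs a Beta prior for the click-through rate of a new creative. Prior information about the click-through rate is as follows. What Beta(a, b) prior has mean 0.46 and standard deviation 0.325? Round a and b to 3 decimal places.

Variance = 0.325² = 0.105625. The moment-matching identity a+b = μ(1−μ)/Var − 1 gives
a+b = 0.2484/0.105625 − 1 = 1.3517, so a = μ·1.3517 = 0.622 and b = (1−μ)·1.3517 = 0.730.

a = 0.622, b = 0.730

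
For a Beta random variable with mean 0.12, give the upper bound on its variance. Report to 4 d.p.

Var = μ(1−μ)/(α+β+1), which approaches μ(1−μ) as α+β → 0.
So the supremum is μ(1−μ) = 0.12×0.88 = 0.1056.

0.1056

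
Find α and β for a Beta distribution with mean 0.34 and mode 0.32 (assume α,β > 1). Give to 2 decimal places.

With s = α+β: μ = α/s and mode = (α−1)/(s−2). Eliminating α = μs,
μs − 1 = m(s−2) ⇒ s(μ−m) = 1−2m ⇒ s = 0.36/0.02 = 18.0000.
So α = μs = 6.12, β = (1−μ)s = 11.88.

α = 6.12, β = 11.88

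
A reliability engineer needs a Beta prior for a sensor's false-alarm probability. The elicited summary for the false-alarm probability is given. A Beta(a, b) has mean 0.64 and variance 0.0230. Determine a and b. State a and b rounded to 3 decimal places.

a = 5.771, b = 3.246

By moment matching, a+b = μ(1−μ)/σ² − 1 = (0.64·0.36)/0.0230 − 1 = 10.0174 − 1 = 9.0174.
Since a/(a+b) = μ, a = 0.64·9.0174 = 5.771 and b = 0.36·9.0174 = 3.246.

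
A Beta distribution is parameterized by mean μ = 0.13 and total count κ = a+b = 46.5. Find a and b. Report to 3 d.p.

a = μκ = 0.13×46.5 = 6.045 and b = (1−μ)κ = 0.87×46.5 = 40.455.

a = 6.045, b = 40.455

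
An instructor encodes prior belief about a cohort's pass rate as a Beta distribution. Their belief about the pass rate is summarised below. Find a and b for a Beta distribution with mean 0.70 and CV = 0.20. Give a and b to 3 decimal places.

σ = CV·μ = 0.20×0.70 = 0.14000, so σ² = 0.019600.
s+1 = μ(1−μ)/σ² = 0.2100/0.019600 = 10.7143, so s = a+b = 9.7143.
a = μs = 6.800, b = (1−μ)s = 2.914.

a = 6.800, b = 2.914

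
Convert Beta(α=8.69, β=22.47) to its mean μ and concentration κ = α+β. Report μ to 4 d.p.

κ = α+β = 8.69+22.47 = 31.16; μ = α/κ = 8.69/31.16 = 0.2789.

μ = 0.2789, κ = 31.16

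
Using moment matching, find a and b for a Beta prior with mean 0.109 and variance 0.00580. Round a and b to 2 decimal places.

By moment matching, a+b = μ(1−μ)/σ² − 1 = (0.109·0.891)/0.00580 − 1 = 16.7447 − 1 = 15.7447.
Since a/(a+b) = μ, a = 0.109·15.7447 = 1.72 and b = 0.891·15.7447 = 14.03.

a = 1.72, b = 14.03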